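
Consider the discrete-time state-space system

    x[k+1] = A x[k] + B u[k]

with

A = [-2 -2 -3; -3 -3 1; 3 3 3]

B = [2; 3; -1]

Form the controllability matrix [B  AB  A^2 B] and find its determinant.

-814

AB = [[-7], [-16], [12]]
A^2B = [[10], [81], [-33]]
Controllability matrix C = [B  AB  A^2B] = [[2, -7, 10], [3, -16, 81], [-1, 12, -33]]
Expanding along the first row, det(C) = 2·((-16)·(-33) - 81·12) - (-7)·(3·(-33) - 81·(-1)) + 10·(3·12 - (-16)·(-1)) = 2·(-444) - (-7)·(-18) + 10·20 = -814
Since det(C) ≠ 0, rank(C) = 3 and the system is completely controllable.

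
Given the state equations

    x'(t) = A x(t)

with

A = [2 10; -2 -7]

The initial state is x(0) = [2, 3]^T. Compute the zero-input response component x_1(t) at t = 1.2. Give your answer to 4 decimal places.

det(sI - A) = s^2 - (tr A)s + det A, with tr A = 2 + (-7) = -5 and det A = 2·(-7) - 10·(-2) = -14 - (-20) = 6.
So p(s) = det(sI - A) = s^2 + 5s + 6.
Factor s^2 + 5s + 6: two numbers with sum -5 and product 6 are -2 and -3, so s^2 + 5s + 6 = (s + 2)(s + 3).
Hence p(s) = (s + 2) (s + 3), with roots -3, -2.
The eigenvalues -3, -2 are distinct and real, so A is diagonalisable and x(t) = e^{At} x(0) = V diag(e^{λ_i t}) V^{-1} x(0), where the columns of V are the eigenvectors.
λ = -3: A - (-3)I = [[5, 10], [-2, -4]]. Row 1 gives 5·v1 + 10·v2 = 0, so take v_1 = [-2, 1]^T.
λ = -2: A - (-2)I = [[4, 10], [-2, -5]]. Row 1 gives 4·v1 + 10·v2 = 0, so take v_2 = [-5, 2]^T.
V = [v_1 v_2] = [[-2, -5], [1, 2]] has det V = 1, so V^{-1} = adj(V)/det V = [[2, 5], [-1, -2]].
Modal coordinates z(0) = V^{-1} x(0): 2·2 + 5·3 = 19; (-1)·2 + (-2)·3 = -8; so z(0) = [19, -8]^T.
x_1(t) = Σ_i (v_i)_1 · z_i(0) · e^{λ_i t} (row 1 of V times the modal terms).
x_1(1.2) = (-2)·19·e^{-3·1.2} + (-5)·(-8)·e^{-2·1.2} = (-38)·0.027324 + 40·0.090718 = 2.5904.

2.5904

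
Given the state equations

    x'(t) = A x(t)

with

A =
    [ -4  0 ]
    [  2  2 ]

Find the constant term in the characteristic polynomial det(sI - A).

-8

For a 2×2 matrix, det(sI - A) = s^2 - (tr A)s + det A.
tr A = -2, det A = -8.
So p(s) = s^2 + 2s - 8.
The constant term is -8.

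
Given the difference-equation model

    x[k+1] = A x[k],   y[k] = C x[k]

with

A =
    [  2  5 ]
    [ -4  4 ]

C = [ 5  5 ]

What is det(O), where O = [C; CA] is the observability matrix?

275

CA = [[-10, 45]]
Observability matrix O = [C; CA] = [[5, 5], [-10, 45]]
det(O) = 5·45 - 5·(-10) = 225 - (-50) = 275
Since det(O) ≠ 0, rank(O) = 2 and the system is completely observable.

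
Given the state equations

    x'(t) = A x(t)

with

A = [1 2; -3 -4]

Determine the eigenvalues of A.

det(sI - A) = s^2 - (tr A)s + det A, with tr A = 1 + (-4) = -3 and det A = 1·(-4) - 2·(-3) = -4 - (-6) = 2.
So p(s) = det(sI - A) = s^2 + 3s + 2.
Factor s^2 + 3s + 2: two numbers with sum -3 and product 2 are -1 and -2, so s^2 + 3s + 2 = (s + 1)(s + 2).
Hence p(s) = (s + 1) (s + 2), with roots -2, -1.
All eigenvalues have negative real part, so the system is asymptotically stable.

-2, -1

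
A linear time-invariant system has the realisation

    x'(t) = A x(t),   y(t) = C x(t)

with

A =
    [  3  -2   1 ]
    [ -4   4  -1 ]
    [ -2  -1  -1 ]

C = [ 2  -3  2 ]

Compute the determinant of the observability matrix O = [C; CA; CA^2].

824

CA = [[14, -18, 3]]
CA^2 = [[108, -103, 29]]
Observability matrix O = [C; CA; CA^2] = [[2, -3, 2], [14, -18, 3], [108, -103, 29]]
Expanding along the first row, det(O) = 2·((-18)·29 - 3·(-103)) - (-3)·(14·29 - 3·108) + 2·(14·(-103) - (-18)·108) = 2·(-213) - (-3)·82 + 2·502 = 824
Since det(O) ≠ 0, rank(O) = 3 and the system is completely observable.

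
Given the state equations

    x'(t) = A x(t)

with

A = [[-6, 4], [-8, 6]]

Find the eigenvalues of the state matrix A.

-2, 2

det(sI - A) = s^2 - (tr A)s + det A, with tr A = (-6) + 6 = 0 and det A = (-6)·6 - 4·(-8) = -36 - (-32) = -4.
So p(s) = det(sI - A) = s^2 - 4.
Factor s^2 - 4: two numbers with sum 0 and product -4 are 2 and -2, so s^2 - 4 = (s - 2)(s + 2).
Hence p(s) = (s - 2) (s + 2), with roots -2, 2.
At least one eigenvalue has non-negative real part, so the system is not asymptotically stable.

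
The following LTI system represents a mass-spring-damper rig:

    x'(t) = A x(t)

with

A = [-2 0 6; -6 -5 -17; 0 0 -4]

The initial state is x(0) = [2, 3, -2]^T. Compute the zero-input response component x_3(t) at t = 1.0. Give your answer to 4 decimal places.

det(sI - A) = s^3 - (tr A)s^2 + (M11 + M22 + M33)s - det A, where Mii is the 2×2 principal minor of A obtained by deleting row i and column i.
tr A = (-2) + (-5) + (-4) = -11; M11 = (-5)·(-4) - (-17)·0 = 20 - 0 = 20; M22 = (-2)·(-4) - 6·0 = 8 - 0 = 8; M33 = (-2)·(-5) - 0·(-6) = 10 - 0 = 10; sum of minors = 38.
det A = (-2)·((-5)·(-4) - (-17)·0) - 0·((-6)·(-4) - (-17)·0) + 6·((-6)·0 - (-5)·0) = (-2)·20 - 0·24 + 6·0 = -40.
So p(s) = det(sI - A) = s^3 + 11s^2 + 38s + 40.
Rational-root test: any integer root divides 40. Testing small divisors, s = -2 works: p(-2) = -8 + 44 + (-76) + 40 = 0, so (s + 2) is a factor.
Dividing, p(s) = (s + 2)(s^2 + 9s + 20).
Factor s^2 + 9s + 20: two numbers with sum -9 and product 20 are -4 and -5, so s^2 + 9s + 20 = (s + 4)(s + 5).
Hence p(s) = (s + 2) (s + 4) (s + 5), with roots -5, -4, -2.
The eigenvalues -5, -4, -2 are distinct and real, so A is diagonalisable and x(t) = e^{At} x(0) = V diag(e^{λ_i t}) V^{-1} x(0), where the columns of V are the eigenvectors.
λ = -5: A - (-5)I = [[3, 0, 6], [-6, 0, -17], [0, 0, 1]]. v must be orthogonal to every row; (row 1) × (row 2) = [0, 15, 0], so take v_1 = [0, 1, 0]^T.
λ = -4: A - (-4)I = [[2, 0, 6], [-6, -1, -17], [0, 0, 0]]. v must be orthogonal to every row; (row 1) × (row 2) = [6, -2, -2], so take v_2 = [3, -1, -1]^T.
λ = -2: A - (-2)I = [[0, 0, 6], [-6, -3, -17], [0, 0, -2]]. v must be orthogonal to every row; (row 1) × (row 2) = [18, -36, 0], so take v_3 = [1, -2, 0]^T.
V = [v_1 v_2 v_3] = [[0, 3, 1], [1, -1, -2], [0, -1, 0]] has det V = -1, so V^{-1} = adj(V)/det V = [[2, 1, 5], [0, 0, -1], [1, 0, 3]].
Modal coordinates z(0) = V^{-1} x(0): 2·2 + 1·3 + 5·(-2) = -3; 0·2 + 0·3 + (-1)·(-2) = 2; 1·2 + 0·3 + 3·(-2) = -4; so z(0) = [-3, 2, -4]^T.
x_3(t) = Σ_i (v_i)_3 · z_i(0) · e^{λ_i t} (row 3 of V times the modal terms).
x_3(1.0) = 0·(-3)·e^{-5·1.0} + (-1)·2·e^{-4·1.0} + 0·(-4)·e^{-2·1.0} = 0·0.006738 + (-2)·0.018316 + 0·0.135335 = -0.0366.

-0.0366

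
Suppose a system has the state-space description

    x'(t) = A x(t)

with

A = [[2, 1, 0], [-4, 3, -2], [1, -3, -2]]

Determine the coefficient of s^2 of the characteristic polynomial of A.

Expand det(sI - A) for the 3×3 matrix.
p(s) = s^3 - 3s^2 - 6s + 34.
(Check: constant term = det(-A) = (-1)^3 det A = 34; coefficient of s^2 = -tr A = -3.)
The coefficient of s^2 is -3.

-3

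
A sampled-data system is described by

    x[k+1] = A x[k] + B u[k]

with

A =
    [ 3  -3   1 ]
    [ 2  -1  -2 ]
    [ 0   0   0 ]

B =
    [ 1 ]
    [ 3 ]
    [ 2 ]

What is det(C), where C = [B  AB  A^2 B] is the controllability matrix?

AB = [[-4], [-5], [0]]
A^2B = [[3], [-3], [0]]
Controllability matrix C = [B  AB  A^2B] = [[1, -4, 3], [3, -5, -3], [2, 0, 0]]
Expanding along the first row, det(C) = 1·((-5)·0 - (-3)·0) - (-4)·(3·0 - (-3)·2) + 3·(3·0 - (-5)·2) = 1·0 - (-4)·6 + 3·10 = 54
Since det(C) ≠ 0, rank(C) = 3 and the system is completely controllable.

54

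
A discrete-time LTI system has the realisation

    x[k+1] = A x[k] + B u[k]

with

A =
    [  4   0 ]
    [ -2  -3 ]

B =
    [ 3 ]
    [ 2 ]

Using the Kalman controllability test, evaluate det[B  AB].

AB = [[12], [-12]]
Controllability matrix C = [B  AB] = [[3, 12], [2, -12]]
det(C) = 3·(-12) - 12·2 = -36 - 24 = -60
Since det(C) ≠ 0, rank(C) = 2 and the system is completely controllable.

-60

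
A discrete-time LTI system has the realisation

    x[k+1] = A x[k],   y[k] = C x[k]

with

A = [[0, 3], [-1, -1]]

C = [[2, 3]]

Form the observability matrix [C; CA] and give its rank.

CA = [[-3, 3]]
Observability matrix O = [C; CA] = [[2, 3], [-3, 3]]
det(O) = 2·3 - 3·(-3) = 6 - (-9) = 15 ≠ 0, so rank(O) = 2.
rank(O) = 2 = n, so the pair (A, C) is completely observable.

2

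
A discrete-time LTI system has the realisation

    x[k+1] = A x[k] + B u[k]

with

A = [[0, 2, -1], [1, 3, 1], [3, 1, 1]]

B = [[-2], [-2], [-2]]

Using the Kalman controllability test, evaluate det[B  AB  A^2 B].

AB = [[-2], [-10], [-10]]
A^2B = [[-10], [-42], [-26]]
Controllability matrix C = [B  AB  A^2B] = [[-2, -2, -10], [-2, -10, -42], [-2, -10, -26]]
Expanding along the first row, det(C) = (-2)·((-10)·(-26) - (-42)·(-10)) - (-2)·((-2)·(-26) - (-42)·(-2)) + (-10)·((-2)·(-10) - (-10)·(-2)) = (-2)·(-160) - (-2)·(-32) + (-10)·0 = 256
Since det(C) ≠ 0, rank(C) = 3 and the system is completely controllable.

256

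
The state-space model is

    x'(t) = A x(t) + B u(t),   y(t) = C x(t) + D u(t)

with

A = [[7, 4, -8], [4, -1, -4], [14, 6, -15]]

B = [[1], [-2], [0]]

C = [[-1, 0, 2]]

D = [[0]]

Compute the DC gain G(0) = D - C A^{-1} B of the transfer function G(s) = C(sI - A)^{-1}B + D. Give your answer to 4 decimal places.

G(0) = C(-A)^{-1}B + D = -C A^{-1} B + D.
det A = -15, so A^{-1} = (1/-15)·adj(A) = [[-13/5, -4/5, 8/5], [-4/15, -7/15, 4/15], [-38/15, -14/15, 23/15]]
A^{-1} B = [-1, 2/3, -2/3]^T
C A^{-1} B = -1/3
G(0) = D - C A^{-1} B = 0 - (-1/3) = 1/3 ≈ 0.3333

0.3333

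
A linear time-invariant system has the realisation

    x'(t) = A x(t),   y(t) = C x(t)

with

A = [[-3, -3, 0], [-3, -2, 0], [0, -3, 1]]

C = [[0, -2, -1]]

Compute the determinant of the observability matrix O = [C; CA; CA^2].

-189

CA = [[6, 7, -1]]
CA^2 = [[-39, -29, -1]]
Observability matrix O = [C; CA; CA^2] = [[0, -2, -1], [6, 7, -1], [-39, -29, -1]]
Expanding along the first row, det(O) = 0·(7·(-1) - (-1)·(-29)) - (-2)·(6·(-1) - (-1)·(-39)) + (-1)·(6·(-29) - 7·(-39)) = 0·(-36) - (-2)·(-45) + (-1)·99 = -189
Since det(O) ≠ 0, rank(O) = 3 and the system is completely observable.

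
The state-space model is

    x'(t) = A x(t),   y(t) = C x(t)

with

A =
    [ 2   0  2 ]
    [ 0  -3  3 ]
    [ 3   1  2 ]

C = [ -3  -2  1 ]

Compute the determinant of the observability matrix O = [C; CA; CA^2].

690

CA = [[-3, 7, -10]]
CA^2 = [[-36, -31, -5]]
Observability matrix O = [C; CA; CA^2] = [[-3, -2, 1], [-3, 7, -10], [-36, -31, -5]]
Expanding along the first row, det(O) = (-3)·(7·(-5) - (-10)·(-31)) - (-2)·((-3)·(-5) - (-10)·(-36)) + 1·((-3)·(-31) - 7·(-36)) = (-3)·(-345) - (-2)·(-345) + 1·345 = 690
Since det(O) ≠ 0, rank(O) = 3 and the system is completely observable.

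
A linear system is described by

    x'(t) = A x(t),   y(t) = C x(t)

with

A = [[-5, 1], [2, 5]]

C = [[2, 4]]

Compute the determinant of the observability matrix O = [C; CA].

52

CA = [[-2, 22]]
Observability matrix O = [C; CA] = [[2, 4], [-2, 22]]
det(O) = 2·22 - 4·(-2) = 44 - (-8) = 52
Since det(O) ≠ 0, rank(O) = 2 and the system is completely observable.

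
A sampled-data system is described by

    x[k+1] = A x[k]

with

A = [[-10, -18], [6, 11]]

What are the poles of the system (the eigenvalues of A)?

det(zI - A) = z^2 - (tr A)z + det A, with tr A = (-10) + 11 = 1 and det A = (-10)·11 - (-18)·6 = -110 - (-108) = -2.
So p(z) = det(zI - A) = z^2 - z - 2.
Factor z^2 - z - 2: two numbers with sum 1 and product -2 are 2 and -1, so z^2 - z - 2 = (z - 2)(z + 1).
Hence p(z) = (z - 2) (z + 1), with roots -1, 2.

-1, 2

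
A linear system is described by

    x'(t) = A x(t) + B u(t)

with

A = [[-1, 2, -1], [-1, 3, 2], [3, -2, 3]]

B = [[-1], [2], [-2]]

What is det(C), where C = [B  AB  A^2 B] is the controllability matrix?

AB = [[7], [3], [-13]]
A^2B = [[12], [-24], [-24]]
Controllability matrix C = [B  AB  A^2B] = [[-1, 7, 12], [2, 3, -24], [-2, -13, -24]]
Expanding along the first row, det(C) = (-1)·(3·(-24) - (-24)·(-13)) - 7·(2·(-24) - (-24)·(-2)) + 12·(2·(-13) - 3·(-2)) = (-1)·(-384) - 7·(-96) + 12·(-20) = 816
Since det(C) ≠ 0, rank(C) = 3 and the system is completely controllable.

816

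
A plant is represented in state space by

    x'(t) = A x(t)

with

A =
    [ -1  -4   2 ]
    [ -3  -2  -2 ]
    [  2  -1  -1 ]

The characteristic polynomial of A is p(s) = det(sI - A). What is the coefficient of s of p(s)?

-13

Expand det(sI - A) for the 3×3 matrix.
p(s) = s^3 + 4s^2 - 13s - 42.
(Check: constant term = det(-A) = (-1)^3 det A = -42; coefficient of s^2 = -tr A = 4.)
The coefficient of s is -13.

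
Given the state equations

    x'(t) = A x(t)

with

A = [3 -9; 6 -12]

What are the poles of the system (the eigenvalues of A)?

-6, -3

det(sI - A) = s^2 - (tr A)s + det A, with tr A = 3 + (-12) = -9 and det A = 3·(-12) - (-9)·6 = -36 - (-54) = 18.
So p(s) = det(sI - A) = s^2 + 9s + 18.
Factor s^2 + 9s + 18: two numbers with sum -9 and product 18 are -3 and -6, so s^2 + 9s + 18 = (s + 3)(s + 6).
Hence p(s) = (s + 3) (s + 6), with roots -6, -3.
All eigenvalues have negative real part, so the system is asymptotically stable.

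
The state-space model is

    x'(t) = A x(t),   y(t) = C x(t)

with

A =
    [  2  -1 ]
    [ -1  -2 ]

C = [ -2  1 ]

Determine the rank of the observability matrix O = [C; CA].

2

CA = [[-5, 0]]
Observability matrix O = [C; CA] = [[-2, 1], [-5, 0]]
det(O) = (-2)·0 - 1·(-5) = 0 - (-5) = 5 ≠ 0, so rank(O) = 2.
rank(O) = 2 = n, so the pair (A, C) is completely observable.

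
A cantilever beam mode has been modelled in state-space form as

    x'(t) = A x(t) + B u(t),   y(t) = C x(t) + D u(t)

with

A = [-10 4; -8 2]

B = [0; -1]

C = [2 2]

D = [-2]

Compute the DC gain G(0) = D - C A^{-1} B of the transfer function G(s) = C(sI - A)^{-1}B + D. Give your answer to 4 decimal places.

-4.3333

G(0) = C(-A)^{-1}B + D = -C A^{-1} B + D.
det A = 12, so A^{-1} = (1/12)·adj(A) = [[1/6, -1/3], [2/3, -5/6]]
A^{-1} B = [1/3, 5/6]^T
C A^{-1} B = 7/3
G(0) = D - C A^{-1} B = -2 - (7/3) = -13/3 ≈ -4.3333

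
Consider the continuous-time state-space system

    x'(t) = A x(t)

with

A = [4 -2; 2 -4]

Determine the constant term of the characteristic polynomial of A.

For a 2×2 matrix, det(sI - A) = s^2 - (tr A)s + det A.
tr A = 0, det A = -12.
So p(s) = s^2 - 12.
The constant term is -12.

-12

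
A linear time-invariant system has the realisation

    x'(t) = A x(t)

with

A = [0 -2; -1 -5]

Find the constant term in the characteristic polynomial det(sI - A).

For a 2×2 matrix, det(sI - A) = s^2 - (tr A)s + det A.
tr A = -5, det A = -2.
So p(s) = s^2 + 5s - 2.
The constant term is -2.

-2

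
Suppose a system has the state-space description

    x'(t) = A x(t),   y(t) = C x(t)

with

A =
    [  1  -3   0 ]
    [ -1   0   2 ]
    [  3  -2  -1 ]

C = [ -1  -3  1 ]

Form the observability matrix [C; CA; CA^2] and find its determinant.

CA = [[5, 1, -7]]
CA^2 = [[-17, -1, 9]]
Observability matrix O = [C; CA; CA^2] = [[-1, -3, 1], [5, 1, -7], [-17, -1, 9]]
Expanding along the first row, det(O) = (-1)·(1·9 - (-7)·(-1)) - (-3)·(5·9 - (-7)·(-17)) + 1·(5·(-1) - 1·(-17)) = (-1)·2 - (-3)·(-74) + 1·12 = -212
Since det(O) ≠ 0, rank(O) = 3 and the system is completely observable.

-212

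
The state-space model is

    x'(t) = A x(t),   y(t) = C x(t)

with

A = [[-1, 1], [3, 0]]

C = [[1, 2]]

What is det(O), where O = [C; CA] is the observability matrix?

-9

CA = [[5, 1]]
Observability matrix O = [C; CA] = [[1, 2], [5, 1]]
det(O) = 1·1 - 2·5 = 1 - 10 = -9
Since det(O) ≠ 0, rank(O) = 2 and the system is completely observable.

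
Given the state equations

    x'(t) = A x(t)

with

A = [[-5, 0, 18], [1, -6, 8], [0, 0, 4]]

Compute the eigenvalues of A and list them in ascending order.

det(sI - A) = s^3 - (tr A)s^2 + (M11 + M22 + M33)s - det A, where Mii is the 2×2 principal minor of A obtained by deleting row i and column i.
tr A = (-5) + (-6) + 4 = -7; M11 = (-6)·4 - 8·0 = -24 - 0 = -24; M22 = (-5)·4 - 18·0 = -20 - 0 = -20; M33 = (-5)·(-6) - 0·1 = 30 - 0 = 30; sum of minors = -14.
det A = (-5)·((-6)·4 - 8·0) - 0·(1·4 - 8·0) + 18·(1·0 - (-6)·0) = (-5)·(-24) - 0·4 + 18·0 = 120.
So p(s) = det(sI - A) = s^3 + 7s^2 - 14s - 120.
Rational-root test: any integer root divides -120. Testing small divisors, s = 4 works: p(4) = 64 + 112 + (-56) + (-120) = 0, so (s - 4) is a factor.
Dividing, p(s) = (s - 4)(s^2 + 11s + 30).
Factor s^2 + 11s + 30: two numbers with sum -11 and product 30 are -5 and -6, so s^2 + 11s + 30 = (s + 5)(s + 6).
Hence p(s) = (s - 4) (s + 5) (s + 6), with roots -6, -5, 4.
At least one eigenvalue has non-negative real part, so the system is not asymptotically stable.

-6, -5, 4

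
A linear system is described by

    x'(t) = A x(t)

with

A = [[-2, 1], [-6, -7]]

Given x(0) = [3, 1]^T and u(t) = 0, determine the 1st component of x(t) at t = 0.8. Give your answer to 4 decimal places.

0.2794

det(sI - A) = s^2 - (tr A)s + det A, with tr A = (-2) + (-7) = -9 and det A = (-2)·(-7) - 1·(-6) = 14 - (-6) = 20.
So p(s) = det(sI - A) = s^2 + 9s + 20.
Factor s^2 + 9s + 20: two numbers with sum -9 and product 20 are -4 and -5, so s^2 + 9s + 20 = (s + 4)(s + 5).
Hence p(s) = (s + 4) (s + 5), with roots -5, -4.
The eigenvalues -5, -4 are distinct and real, so A is diagonalisable and x(t) = e^{At} x(0) = V diag(e^{λ_i t}) V^{-1} x(0), where the columns of V are the eigenvectors.
λ = -5: A - (-5)I = [[3, 1], [-6, -2]]. Row 1 gives 3·v1 + 1·v2 = 0, so take v_1 = [1, -3]^T.
λ = -4: A - (-4)I = [[2, 1], [-6, -3]]. Row 1 gives 2·v1 + 1·v2 = 0, so take v_2 = [-1, 2]^T.
V = [v_1 v_2] = [[1, -1], [-3, 2]] has det V = -1, so V^{-1} = adj(V)/det V = [[-2, -1], [-3, -1]].
Modal coordinates z(0) = V^{-1} x(0): (-2)·3 + (-1)·1 = -7; (-3)·3 + (-1)·1 = -10; so z(0) = [-7, -10]^T.
x_1(t) = Σ_i (v_i)_1 · z_i(0) · e^{λ_i t} (row 1 of V times the modal terms).
x_1(0.8) = 1·(-7)·e^{-5·0.8} + (-1)·(-10)·e^{-4·0.8} = (-7)·0.018316 + 10·0.040762 = 0.2794.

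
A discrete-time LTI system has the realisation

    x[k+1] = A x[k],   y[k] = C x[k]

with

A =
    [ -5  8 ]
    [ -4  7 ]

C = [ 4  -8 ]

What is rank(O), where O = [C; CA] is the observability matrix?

CA = [[12, -24]]
Observability matrix O = [C; CA] = [[4, -8], [12, -24]]
Every row of O is a scalar multiple of row 1 = [4, -8] (multipliers 1, 3), so the rows span a one-dimensional space.
O ≠ 0, hence rank(O) = 1.
rank(O) = 1 < n = 2, so the pair (A, C) is not completely observable.

1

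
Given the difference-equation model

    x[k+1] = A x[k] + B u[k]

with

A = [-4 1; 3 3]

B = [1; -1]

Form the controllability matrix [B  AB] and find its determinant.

-5

AB = [[-5], [0]]
Controllability matrix C = [B  AB] = [[1, -5], [-1, 0]]
det(C) = 1·0 - (-5)·(-1) = 0 - 5 = -5
Since det(C) ≠ 0, rank(C) = 2 and the system is completely controllable.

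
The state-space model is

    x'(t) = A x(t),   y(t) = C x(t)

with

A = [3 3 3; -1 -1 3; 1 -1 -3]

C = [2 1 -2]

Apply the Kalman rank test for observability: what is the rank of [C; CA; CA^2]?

3

CA = [[3, 7, 15]]
CA^2 = [[17, -13, -15]]
Observability matrix O = [C; CA; CA^2] = [[2, 1, -2], [3, 7, 15], [17, -13, -15]]
det(O) = 2·(7·(-15) - 15·(-13)) - 1·(3·(-15) - 15·17) + (-2)·(3·(-13) - 7·17) = 2·90 - 1·(-300) + (-2)·(-158) = 796 ≠ 0, so rank(O) = 3.
rank(O) = 3 = n, so the pair (A, C) is completely observable.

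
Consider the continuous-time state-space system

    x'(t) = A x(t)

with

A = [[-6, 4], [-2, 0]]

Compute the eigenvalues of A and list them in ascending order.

det(sI - A) = s^2 - (tr A)s + det A, with tr A = (-6) + 0 = -6 and det A = (-6)·0 - 4·(-2) = 0 - (-8) = 8.
So p(s) = det(sI - A) = s^2 + 6s + 8.
Factor s^2 + 6s + 8: two numbers with sum -6 and product 8 are -2 and -4, so s^2 + 6s + 8 = (s + 2)(s + 4).
Hence p(s) = (s + 2) (s + 4), with roots -4, -2.
All eigenvalues have negative real part, so the system is asymptotically stable.

-4, -2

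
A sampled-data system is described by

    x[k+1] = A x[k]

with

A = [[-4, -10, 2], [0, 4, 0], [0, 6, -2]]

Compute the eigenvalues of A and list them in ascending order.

-4, -2, 4

det(zI - A) = z^3 - (tr A)z^2 + (M11 + M22 + M33)z - det A, where Mii is the 2×2 principal minor of A obtained by deleting row i and column i.
tr A = (-4) + 4 + (-2) = -2; M11 = 4·(-2) - 0·6 = -8 - 0 = -8; M22 = (-4)·(-2) - 2·0 = 8 - 0 = 8; M33 = (-4)·4 - (-10)·0 = -16 - 0 = -16; sum of minors = -16.
det A = (-4)·(4·(-2) - 0·6) - (-10)·(0·(-2) - 0·0) + 2·(0·6 - 4·0) = (-4)·(-8) - (-10)·0 + 2·0 = 32.
So p(z) = det(zI - A) = z^3 + 2z^2 - 16z - 32.
Rational-root test: any integer root divides -32. Testing small divisors, z = -2 works: p(-2) = -8 + 8 + 32 + (-32) = 0, so (z + 2) is a factor.
Dividing, p(z) = (z + 2)(z^2 - 16).
Factor z^2 - 16: two numbers with sum 0 and product -16 are 4 and -4, so z^2 - 16 = (z - 4)(z + 4).
Hence p(z) = (z - 4) (z + 2) (z + 4), with roots -4, -2, 4.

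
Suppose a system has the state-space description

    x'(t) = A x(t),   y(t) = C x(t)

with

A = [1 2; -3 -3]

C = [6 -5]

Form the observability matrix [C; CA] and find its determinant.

CA = [[21, 27]]
Observability matrix O = [C; CA] = [[6, -5], [21, 27]]
det(O) = 6·27 - (-5)·21 = 162 - (-105) = 267
Since det(O) ≠ 0, rank(O) = 2 and the system is completely observable.

267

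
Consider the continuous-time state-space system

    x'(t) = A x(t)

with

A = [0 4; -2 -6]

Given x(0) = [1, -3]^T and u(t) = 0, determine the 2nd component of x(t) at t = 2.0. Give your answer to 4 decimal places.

0.0350

det(sI - A) = s^2 - (tr A)s + det A, with tr A = 0 + (-6) = -6 and det A = 0·(-6) - 4·(-2) = 0 - (-8) = 8.
So p(s) = det(sI - A) = s^2 + 6s + 8.
Factor s^2 + 6s + 8: two numbers with sum -6 and product 8 are -2 and -4, so s^2 + 6s + 8 = (s + 2)(s + 4).
Hence p(s) = (s + 2) (s + 4), with roots -4, -2.
The eigenvalues -4, -2 are distinct and real, so A is diagonalisable and x(t) = e^{At} x(0) = V diag(e^{λ_i t}) V^{-1} x(0), where the columns of V are the eigenvectors.
λ = -4: A - (-4)I = [[4, 4], [-2, -2]]. Row 1 gives 4·v1 + 4·v2 = 0, so take v_1 = [1, -1]^T.
λ = -2: A - (-2)I = [[2, 4], [-2, -4]]. Row 1 gives 2·v1 + 4·v2 = 0, so take v_2 = [2, -1]^T.
V = [v_1 v_2] = [[1, 2], [-1, -1]] has det V = 1, so V^{-1} = adj(V)/det V = [[-1, -2], [1, 1]].
Modal coordinates z(0) = V^{-1} x(0): (-1)·1 + (-2)·(-3) = 5; 1·1 + 1·(-3) = -2; so z(0) = [5, -2]^T.
x_2(t) = Σ_i (v_i)_2 · z_i(0) · e^{λ_i t} (row 2 of V times the modal terms).
x_2(2.0) = (-1)·5·e^{-4·2.0} + (-1)·(-2)·e^{-2·2.0} = (-5)·0.000335 + 2·0.018316 = 0.0350.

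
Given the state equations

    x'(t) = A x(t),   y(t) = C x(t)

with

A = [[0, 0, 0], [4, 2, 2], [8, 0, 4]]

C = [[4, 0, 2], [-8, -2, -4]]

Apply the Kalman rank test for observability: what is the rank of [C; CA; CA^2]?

2

CA = [[16, 0, 8], [-40, -4, -20]]
CA^2 = [[64, 0, 32], [-176, -8, -88]]
Observability matrix O = [C; CA; CA^2] = [[4, 0, 2], [-8, -2, -4], [16, 0, 8], [-40, -4, -20], [64, 0, 32], [-176, -8, -88]]
The columns c1, c2, c3 of O are linearly dependent: -c1 + 2·c3 = 0 (check each entry), so rank(O) ≤ 2.
The 2×2 minor from rows 1, 2, columns 1, 2 is 4·(-2) - 0·(-8) = -8 - 0 = -8 ≠ 0, so rank(O) = 2.
rank(O) = 2 < n = 3, so the pair (A, C) is not completely observable.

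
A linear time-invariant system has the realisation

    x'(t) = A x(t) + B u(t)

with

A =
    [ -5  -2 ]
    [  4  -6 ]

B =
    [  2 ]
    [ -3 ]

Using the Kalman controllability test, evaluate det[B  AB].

AB = [[-4], [26]]
Controllability matrix C = [B  AB] = [[2, -4], [-3, 26]]
det(C) = 2·26 - (-4)·(-3) = 52 - 12 = 40
Since det(C) ≠ 0, rank(C) = 2 and the system is completely controllable.

40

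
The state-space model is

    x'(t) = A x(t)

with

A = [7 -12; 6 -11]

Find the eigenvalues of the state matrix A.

det(sI - A) = s^2 - (tr A)s + det A, with tr A = 7 + (-11) = -4 and det A = 7·(-11) - (-12)·6 = -77 - (-72) = -5.
So p(s) = det(sI - A) = s^2 + 4s - 5.
Factor s^2 + 4s - 5: two numbers with sum -4 and product -5 are 1 and -5, so s^2 + 4s - 5 = (s - 1)(s + 5).
Hence p(s) = (s - 1) (s + 5), with roots -5, 1.
At least one eigenvalue has non-negative real part, so the system is not asymptotically stable.

-5, 1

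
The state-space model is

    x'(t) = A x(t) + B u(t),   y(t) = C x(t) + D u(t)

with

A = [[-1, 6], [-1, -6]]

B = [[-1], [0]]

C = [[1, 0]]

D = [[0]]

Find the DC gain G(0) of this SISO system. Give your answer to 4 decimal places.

G(0) = C(-A)^{-1}B + D = -C A^{-1} B + D.
det A = 12, so A^{-1} = (1/12)·adj(A) = [[-1/2, -1/2], [1/12, -1/12]]
A^{-1} B = [1/2, -1/12]^T
C A^{-1} B = 1/2
G(0) = D - C A^{-1} B = 0 - (1/2) = -1/2 ≈ -0.5000

-0.5000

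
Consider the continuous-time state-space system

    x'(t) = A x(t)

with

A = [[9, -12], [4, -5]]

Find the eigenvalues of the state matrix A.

det(sI - A) = s^2 - (tr A)s + det A, with tr A = 9 + (-5) = 4 and det A = 9·(-5) - (-12)·4 = -45 - (-48) = 3.
So p(s) = det(sI - A) = s^2 - 4s + 3.
Factor s^2 - 4s + 3: two numbers with sum 4 and product 3 are 3 and 1, so s^2 - 4s + 3 = (s - 3)(s - 1).
Hence p(s) = (s - 3) (s - 1), with roots 1, 3.
At least one eigenvalue has non-negative real part, so the system is not asymptotically stable.

1, 3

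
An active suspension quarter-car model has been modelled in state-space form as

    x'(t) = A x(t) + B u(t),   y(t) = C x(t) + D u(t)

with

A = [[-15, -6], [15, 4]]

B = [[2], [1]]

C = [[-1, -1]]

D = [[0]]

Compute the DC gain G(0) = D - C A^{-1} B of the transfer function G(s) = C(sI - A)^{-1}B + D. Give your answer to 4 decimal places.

G(0) = C(-A)^{-1}B + D = -C A^{-1} B + D.
det A = 30, so A^{-1} = (1/30)·adj(A) = [[2/15, 1/5], [-1/2, -1/2]]
A^{-1} B = [7/15, -3/2]^T
C A^{-1} B = 31/30
G(0) = D - C A^{-1} B = 0 - (31/30) = -31/30 ≈ -1.0333

-1.0333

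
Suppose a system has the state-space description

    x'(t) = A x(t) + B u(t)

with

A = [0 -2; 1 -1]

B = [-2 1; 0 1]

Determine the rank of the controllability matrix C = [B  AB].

2

AB = [[0, -2], [-2, 0]]
Controllability matrix C = [B  AB] = [[-2, 1, 0, -2], [0, 1, -2, 0]]
Take the 2×2 submatrix of C formed by columns 1, 2: [[-2, 1], [0, 1]]. Its determinant is (-2)·1 - 1·0 = -2 - 0 = -2 ≠ 0.
So rank(C) ≥ 2; since C has 2 rows, rank(C) = 2.
rank(C) = 2 = n, so the pair (A, B) is completely controllable.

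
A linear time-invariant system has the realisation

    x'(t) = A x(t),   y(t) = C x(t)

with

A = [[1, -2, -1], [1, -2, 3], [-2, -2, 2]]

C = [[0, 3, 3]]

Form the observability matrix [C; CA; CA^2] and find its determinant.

-3672

CA = [[-3, -12, 15]]
CA^2 = [[-45, 0, -3]]
Observability matrix O = [C; CA; CA^2] = [[0, 3, 3], [-3, -12, 15], [-45, 0, -3]]
Expanding along the first row, det(O) = 0·((-12)·(-3) - 15·0) - 3·((-3)·(-3) - 15·(-45)) + 3·((-3)·0 - (-12)·(-45)) = 0·36 - 3·684 + 3·(-540) = -3672
Since det(O) ≠ 0, rank(O) = 3 and the system is completely observable.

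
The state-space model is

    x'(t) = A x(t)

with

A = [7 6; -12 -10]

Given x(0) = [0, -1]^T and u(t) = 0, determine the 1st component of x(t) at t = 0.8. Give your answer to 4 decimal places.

det(sI - A) = s^2 - (tr A)s + det A, with tr A = 7 + (-10) = -3 and det A = 7·(-10) - 6·(-12) = -70 - (-72) = 2.
So p(s) = det(sI - A) = s^2 + 3s + 2.
Factor s^2 + 3s + 2: two numbers with sum -3 and product 2 are -1 and -2, so s^2 + 3s + 2 = (s + 1)(s + 2).
Hence p(s) = (s + 1) (s + 2), with roots -2, -1.
The eigenvalues -2, -1 are distinct and real, so A is diagonalisable and x(t) = e^{At} x(0) = V diag(e^{λ_i t}) V^{-1} x(0), where the columns of V are the eigenvectors.
λ = -2: A - (-2)I = [[9, 6], [-12, -8]]. Row 1 gives 9·v1 + 6·v2 = 0, so take v_1 = [-2, 3]^T.
λ = -1: A - (-1)I = [[8, 6], [-12, -9]]. Row 1 gives 8·v1 + 6·v2 = 0, so take v_2 = [3, -4]^T.
V = [v_1 v_2] = [[-2, 3], [3, -4]] has det V = -1, so V^{-1} = adj(V)/det V = [[4, 3], [3, 2]].
Modal coordinates z(0) = V^{-1} x(0): 4·0 + 3·(-1) = -3; 3·0 + 2·(-1) = -2; so z(0) = [-3, -2]^T.
x_1(t) = Σ_i (v_i)_1 · z_i(0) · e^{λ_i t} (row 1 of V times the modal terms).
x_1(0.8) = (-2)·(-3)·e^{-2·0.8} + 3·(-2)·e^{-1·0.8} = 6·0.201897 + (-6)·0.449329 = -1.4846.

-1.4846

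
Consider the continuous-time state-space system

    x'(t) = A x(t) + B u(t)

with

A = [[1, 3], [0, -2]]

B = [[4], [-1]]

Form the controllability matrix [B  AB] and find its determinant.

AB = [[1], [2]]
Controllability matrix C = [B  AB] = [[4, 1], [-1, 2]]
det(C) = 4·2 - 1·(-1) = 8 - (-1) = 9
Since det(C) ≠ 0, rank(C) = 2 and the system is completely controllable.

9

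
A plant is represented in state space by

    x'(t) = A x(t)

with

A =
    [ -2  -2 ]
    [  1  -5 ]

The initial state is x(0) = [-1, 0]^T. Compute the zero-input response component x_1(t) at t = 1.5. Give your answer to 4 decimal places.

det(sI - A) = s^2 - (tr A)s + det A, with tr A = (-2) + (-5) = -7 and det A = (-2)·(-5) - (-2)·1 = 10 - (-2) = 12.
So p(s) = det(sI - A) = s^2 + 7s + 12.
Factor s^2 + 7s + 12: two numbers with sum -7 and product 12 are -3 and -4, so s^2 + 7s + 12 = (s + 3)(s + 4).
Hence p(s) = (s + 3) (s + 4), with roots -4, -3.
The eigenvalues -4, -3 are distinct and real, so A is diagonalisable and x(t) = e^{At} x(0) = V diag(e^{λ_i t}) V^{-1} x(0), where the columns of V are the eigenvectors.
λ = -4: A - (-4)I = [[2, -2], [1, -1]]. Row 1 gives 2·v1 + (-2)·v2 = 0, so take v_1 = [-1, -1]^T.
λ = -3: A - (-3)I = [[1, -2], [1, -2]]. Row 1 gives 1·v1 + (-2)·v2 = 0, so take v_2 = [2, 1]^T.
V = [v_1 v_2] = [[-1, 2], [-1, 1]] has det V = 1, so V^{-1} = adj(V)/det V = [[1, -2], [1, -1]].
Modal coordinates z(0) = V^{-1} x(0): 1·(-1) + (-2)·0 = -1; 1·(-1) + (-1)·0 = -1; so z(0) = [-1, -1]^T.
x_1(t) = Σ_i (v_i)_1 · z_i(0) · e^{λ_i t} (row 1 of V times the modal terms).
x_1(1.5) = (-1)·(-1)·e^{-4·1.5} + 2·(-1)·e^{-3·1.5} = 1·0.002479 + (-2)·0.011109 = -0.0197.

-0.0197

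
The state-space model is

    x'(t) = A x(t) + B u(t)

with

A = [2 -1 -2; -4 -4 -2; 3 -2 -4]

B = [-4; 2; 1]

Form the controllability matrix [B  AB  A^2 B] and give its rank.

3

AB = [[-12], [6], [-20]]
A^2B = [[10], [64], [32]]
Controllability matrix C = [B  AB  A^2B] = [[-4, -12, 10], [2, 6, 64], [1, -20, 32]]
det(C) = (-4)·(6·32 - 64·(-20)) - (-12)·(2·32 - 64·1) + 10·(2·(-20) - 6·1) = (-4)·1472 - (-12)·0 + 10·(-46) = -6348 ≠ 0, so rank(C) = 3.
rank(C) = 3 = n, so the pair (A, B) is completely controllable.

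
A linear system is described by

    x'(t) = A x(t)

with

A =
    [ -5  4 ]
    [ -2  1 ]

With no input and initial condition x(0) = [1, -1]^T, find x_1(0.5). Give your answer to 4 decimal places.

det(sI - A) = s^2 - (tr A)s + det A, with tr A = (-5) + 1 = -4 and det A = (-5)·1 - 4·(-2) = -5 - (-8) = 3.
So p(s) = det(sI - A) = s^2 + 4s + 3.
Factor s^2 + 4s + 3: two numbers with sum -4 and product 3 are -1 and -3, so s^2 + 4s + 3 = (s + 1)(s + 3).
Hence p(s) = (s + 1) (s + 3), with roots -3, -1.
The eigenvalues -3, -1 are distinct and real, so A is diagonalisable and x(t) = e^{At} x(0) = V diag(e^{λ_i t}) V^{-1} x(0), where the columns of V are the eigenvectors.
λ = -3: A - (-3)I = [[-2, 4], [-2, 4]]. Row 1 gives (-2)·v1 + 4·v2 = 0, so take v_1 = [2, 1]^T.
λ = -1: A - (-1)I = [[-4, 4], [-2, 2]]. Row 1 gives (-4)·v1 + 4·v2 = 0, so take v_2 = [1, 1]^T.
V = [v_1 v_2] = [[2, 1], [1, 1]] has det V = 1, so V^{-1} = adj(V)/det V = [[1, -1], [-1, 2]].
Modal coordinates z(0) = V^{-1} x(0): 1·1 + (-1)·(-1) = 2; (-1)·1 + 2·(-1) = -3; so z(0) = [2, -3]^T.
x_1(t) = Σ_i (v_i)_1 · z_i(0) · e^{λ_i t} (row 1 of V times the modal terms).
x_1(0.5) = 2·2·e^{-3·0.5} + 1·(-3)·e^{-1·0.5} = 4·0.223130 + (-3)·0.606531 = -0.9271.

-0.9271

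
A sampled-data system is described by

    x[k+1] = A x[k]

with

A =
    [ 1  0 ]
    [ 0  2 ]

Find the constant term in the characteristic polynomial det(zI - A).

For a 2×2 matrix, det(zI - A) = z^2 - (tr A)z + det A.
tr A = 3, det A = 2.
So p(z) = z^2 - 3z + 2.
The constant term is 2.

2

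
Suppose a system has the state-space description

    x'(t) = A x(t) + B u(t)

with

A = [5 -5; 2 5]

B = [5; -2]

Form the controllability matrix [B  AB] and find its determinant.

AB = [[35], [0]]
Controllability matrix C = [B  AB] = [[5, 35], [-2, 0]]
det(C) = 5·0 - 35·(-2) = 0 - (-70) = 70
Since det(C) ≠ 0, rank(C) = 2 and the system is completely controllable.

70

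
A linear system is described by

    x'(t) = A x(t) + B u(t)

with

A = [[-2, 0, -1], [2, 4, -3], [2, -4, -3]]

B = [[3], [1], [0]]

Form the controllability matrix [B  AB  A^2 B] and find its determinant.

AB = [[-6], [10], [2]]
A^2B = [[10], [22], [-58]]
Controllability matrix C = [B  AB  A^2B] = [[3, -6, 10], [1, 10, 22], [0, 2, -58]]
Expanding along the first row, det(C) = 3·(10·(-58) - 22·2) - (-6)·(1·(-58) - 22·0) + 10·(1·2 - 10·0) = 3·(-624) - (-6)·(-58) + 10·2 = -2200
Since det(C) ≠ 0, rank(C) = 3 and the system is completely controllable.

-2200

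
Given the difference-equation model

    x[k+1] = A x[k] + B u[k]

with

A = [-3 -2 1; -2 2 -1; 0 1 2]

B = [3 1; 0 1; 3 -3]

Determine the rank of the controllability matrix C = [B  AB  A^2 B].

3

AB = [[-6, -8], [-9, 3], [6, -5]]
A^2B = [[42, 13], [-12, 27], [3, -7]]
Controllability matrix C = [B  AB  A^2B] = [[3, 1, -6, -8, 42, 13], [0, 1, -9, 3, -12, 27], [3, -3, 6, -5, 3, -7]]
Take the 3×3 submatrix of C formed by columns 1, 2, 3: [[3, 1, -6], [0, 1, -9], [3, -3, 6]]. Its determinant is 3·(1·6 - (-9)·(-3)) - 1·(0·6 - (-9)·3) + (-6)·(0·(-3) - 1·3) = 3·(-21) - 1·27 + (-6)·(-3) = -72 ≠ 0.
So rank(C) ≥ 3; since C has 3 rows, rank(C) = 3.
rank(C) = 3 = n, so the pair (A, B) is completely controllable.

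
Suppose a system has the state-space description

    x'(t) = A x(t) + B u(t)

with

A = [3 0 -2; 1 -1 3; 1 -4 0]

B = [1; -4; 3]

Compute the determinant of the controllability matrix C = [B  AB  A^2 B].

AB = [[-3], [14], [17]]
A^2B = [[-43], [34], [-59]]
Controllability matrix C = [B  AB  A^2B] = [[1, -3, -43], [-4, 14, 34], [3, 17, -59]]
Expanding along the first row, det(C) = 1·(14·(-59) - 34·17) - (-3)·((-4)·(-59) - 34·3) + (-43)·((-4)·17 - 14·3) = 1·(-1404) - (-3)·134 + (-43)·(-110) = 3728
Since det(C) ≠ 0, rank(C) = 3 and the system is completely controllable.

3728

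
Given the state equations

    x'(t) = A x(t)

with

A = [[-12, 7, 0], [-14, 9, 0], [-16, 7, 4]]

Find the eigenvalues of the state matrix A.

-5, 2, 4

det(sI - A) = s^3 - (tr A)s^2 + (M11 + M22 + M33)s - det A, where Mii is the 2×2 principal minor of A obtained by deleting row i and column i.
tr A = (-12) + 9 + 4 = 1; M11 = 9·4 - 0·7 = 36 - 0 = 36; M22 = (-12)·4 - 0·(-16) = -48 - 0 = -48; M33 = (-12)·9 - 7·(-14) = -108 - (-98) = -10; sum of minors = -22.
det A = (-12)·(9·4 - 0·7) - 7·((-14)·4 - 0·(-16)) + 0·((-14)·7 - 9·(-16)) = (-12)·36 - 7·(-56) + 0·46 = -40.
So p(s) = det(sI - A) = s^3 - s^2 - 22s + 40.
Rational-root test: any integer root divides 40. Testing small divisors, s = 2 works: p(2) = 8 + (-4) + (-44) + 40 = 0, so (s - 2) is a factor.
Dividing, p(s) = (s - 2)(s^2 + s - 20).
Factor s^2 + s - 20: two numbers with sum -1 and product -20 are 4 and -5, so s^2 + s - 20 = (s - 4)(s + 5).
Hence p(s) = (s - 4) (s - 2) (s + 5), with roots -5, 2, 4.
At least one eigenvalue has non-negative real part, so the system is not asymptotically stable.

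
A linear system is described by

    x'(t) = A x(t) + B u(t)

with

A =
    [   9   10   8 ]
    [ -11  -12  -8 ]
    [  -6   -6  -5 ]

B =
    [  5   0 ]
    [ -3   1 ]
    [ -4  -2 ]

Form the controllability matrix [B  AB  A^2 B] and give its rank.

2

AB = [[-17, -6], [13, 4], [8, 4]]
A^2B = [[41, 18], [-33, -14], [-16, -8]]
Controllability matrix C = [B  AB  A^2B] = [[5, 0, -17, -6, 41, 18], [-3, 1, 13, 4, -33, -14], [-4, -2, 8, 4, -16, -8]]
The rows r1, r2, r3 of C are linearly dependent: 2·r1 + 2·r2 + r3 = 0 (check each entry), so rank(C) ≤ 2.
The 2×2 minor from rows 1, 2, columns 1, 2 is 5·1 - 0·(-3) = 5 - 0 = 5 ≠ 0, so rank(C) = 2.
rank(C) = 2 < n = 3, so the pair (A, B) is not completely controllable.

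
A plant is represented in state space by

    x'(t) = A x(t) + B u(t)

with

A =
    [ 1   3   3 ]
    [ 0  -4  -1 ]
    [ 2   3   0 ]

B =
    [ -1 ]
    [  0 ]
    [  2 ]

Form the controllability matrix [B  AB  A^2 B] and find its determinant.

60

AB = [[5], [-2], [-2]]
A^2B = [[-7], [10], [4]]
Controllability matrix C = [B  AB  A^2B] = [[-1, 5, -7], [0, -2, 10], [2, -2, 4]]
Expanding along the first row, det(C) = (-1)·((-2)·4 - 10·(-2)) - 5·(0·4 - 10·2) + (-7)·(0·(-2) - (-2)·2) = (-1)·12 - 5·(-20) + (-7)·4 = 60
Since det(C) ≠ 0, rank(C) = 3 and the system is completely controllable.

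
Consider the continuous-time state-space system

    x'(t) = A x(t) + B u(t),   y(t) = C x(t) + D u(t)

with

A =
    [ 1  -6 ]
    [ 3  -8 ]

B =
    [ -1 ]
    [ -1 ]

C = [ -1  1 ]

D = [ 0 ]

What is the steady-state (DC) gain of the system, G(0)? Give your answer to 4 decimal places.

0.0000

G(0) = C(-A)^{-1}B + D = -C A^{-1} B + D.
det A = 10, so A^{-1} = (1/10)·adj(A) = [[-4/5, 3/5], [-3/10, 1/10]]
A^{-1} B = [1/5, 1/5]^T
C A^{-1} B = 0
G(0) = D - C A^{-1} B = 0 - (0) = 0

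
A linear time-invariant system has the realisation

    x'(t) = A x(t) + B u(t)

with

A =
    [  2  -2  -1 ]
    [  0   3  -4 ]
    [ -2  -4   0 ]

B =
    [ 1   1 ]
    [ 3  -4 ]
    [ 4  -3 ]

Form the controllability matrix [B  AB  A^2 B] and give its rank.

AB = [[-8, 13], [-7, 0], [-14, 14]]
A^2B = [[12, 12], [35, -56], [44, -26]]
Controllability matrix C = [B  AB  A^2B] = [[1, 1, -8, 13, 12, 12], [3, -4, -7, 0, 35, -56], [4, -3, -14, 14, 44, -26]]
Take the 3×3 submatrix of C formed by columns 1, 2, 3: [[1, 1, -8], [3, -4, -7], [4, -3, -14]]. Its determinant is 1·((-4)·(-14) - (-7)·(-3)) - 1·(3·(-14) - (-7)·4) + (-8)·(3·(-3) - (-4)·4) = 1·35 - 1·(-14) + (-8)·7 = -7 ≠ 0.
So rank(C) ≥ 3; since C has 3 rows, rank(C) = 3.
rank(C) = 3 = n, so the pair (A, B) is completely controllable.

3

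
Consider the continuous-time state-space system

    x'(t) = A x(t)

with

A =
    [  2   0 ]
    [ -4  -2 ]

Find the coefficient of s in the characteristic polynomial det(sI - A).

For a 2×2 matrix, det(sI - A) = s^2 - (tr A)s + det A.
tr A = 0, det A = -4.
So p(s) = s^2 - 4.
The coefficient of s is 0.

0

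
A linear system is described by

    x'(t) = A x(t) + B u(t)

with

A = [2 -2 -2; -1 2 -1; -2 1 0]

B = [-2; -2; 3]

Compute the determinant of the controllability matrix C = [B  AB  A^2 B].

AB = [[-6], [-5], [2]]
A^2B = [[-6], [-6], [7]]
Controllability matrix C = [B  AB  A^2B] = [[-2, -6, -6], [-2, -5, -6], [3, 2, 7]]
Expanding along the first row, det(C) = (-2)·((-5)·7 - (-6)·2) - (-6)·((-2)·7 - (-6)·3) + (-6)·((-2)·2 - (-5)·3) = (-2)·(-23) - (-6)·4 + (-6)·11 = 4
Since det(C) ≠ 0, rank(C) = 3 and the system is completely controllable.

4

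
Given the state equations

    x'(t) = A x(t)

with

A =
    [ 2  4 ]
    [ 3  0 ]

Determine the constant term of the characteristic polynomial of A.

For a 2×2 matrix, det(sI - A) = s^2 - (tr A)s + det A.
tr A = 2, det A = -12.
So p(s) = s^2 - 2s - 12.
The constant term is -12.

-12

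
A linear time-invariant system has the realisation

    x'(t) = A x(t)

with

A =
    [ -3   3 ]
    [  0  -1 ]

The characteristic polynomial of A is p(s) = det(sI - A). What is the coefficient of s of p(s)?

For a 2×2 matrix, det(sI - A) = s^2 - (tr A)s + det A.
tr A = -4, det A = 3.
So p(s) = s^2 + 4s + 3.
The coefficient of s is 4.

4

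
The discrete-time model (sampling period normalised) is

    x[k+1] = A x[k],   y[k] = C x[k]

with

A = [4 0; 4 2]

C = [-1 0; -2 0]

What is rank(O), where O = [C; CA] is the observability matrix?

CA = [[-4, 0], [-8, 0]]
Observability matrix O = [C; CA] = [[-1, 0], [-2, 0], [-4, 0], [-8, 0]]
Every row of O is a scalar multiple of row 1 = [-1, 0] (multipliers 1, 2, 4, 8), so the rows span a one-dimensional space.
O ≠ 0, hence rank(O) = 1.
rank(O) = 1 < n = 2, so the pair (A, C) is not completely observable.

1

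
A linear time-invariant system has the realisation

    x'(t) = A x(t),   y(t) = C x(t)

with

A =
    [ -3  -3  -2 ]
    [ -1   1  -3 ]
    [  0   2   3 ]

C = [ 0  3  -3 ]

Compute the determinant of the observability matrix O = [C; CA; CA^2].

-1377

CA = [[-3, -3, -18]]
CA^2 = [[12, -30, -39]]
Observability matrix O = [C; CA; CA^2] = [[0, 3, -3], [-3, -3, -18], [12, -30, -39]]
Expanding along the first row, det(O) = 0·((-3)·(-39) - (-18)·(-30)) - 3·((-3)·(-39) - (-18)·12) + (-3)·((-3)·(-30) - (-3)·12) = 0·(-423) - 3·333 + (-3)·126 = -1377
Since det(O) ≠ 0, rank(O) = 3 and the system is completely observable.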